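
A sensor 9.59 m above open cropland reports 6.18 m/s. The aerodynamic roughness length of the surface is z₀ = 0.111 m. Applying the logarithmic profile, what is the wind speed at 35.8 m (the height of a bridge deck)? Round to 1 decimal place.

8.0 m/s

Log law: V(z) ∝ ln(z/z₀), so V₂/V₁ = ln(z₂/z₀) / ln(z₁/z₀).
ln(35.8/0.111) = 5.7762, ln(9.59/0.111) = 4.4589
V₂ = 6.18 × 5.7762/4.4589 = 6.18 × 1.2954 = 8.0056 m/s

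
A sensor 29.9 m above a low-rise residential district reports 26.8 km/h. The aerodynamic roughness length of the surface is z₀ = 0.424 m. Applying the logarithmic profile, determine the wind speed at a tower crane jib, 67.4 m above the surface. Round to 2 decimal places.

31.92 km/h

Log law: V(z) ∝ ln(z/z₀), so V₂/V₁ = ln(z₂/z₀) / ln(z₁/z₀).
ln(67.4/0.424) = 5.0687, ln(29.9/0.424) = 4.2559
V₂ = 26.8 × 5.0687/4.2559 = 26.8 × 1.1910 = 31.9183 km/h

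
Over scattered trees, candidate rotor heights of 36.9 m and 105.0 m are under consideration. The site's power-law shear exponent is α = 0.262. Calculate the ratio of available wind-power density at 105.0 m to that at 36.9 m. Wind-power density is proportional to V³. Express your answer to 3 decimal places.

Speed ratio: V_B/V_A = (z_B/z_A)^α = (105.0/36.9)^0.262 = (2.8455)^0.262 = 1.31520
Power-density ratio: P_B/P_A = (V_B/V_A)³ = (1.31520)³ = 2.27495

2.275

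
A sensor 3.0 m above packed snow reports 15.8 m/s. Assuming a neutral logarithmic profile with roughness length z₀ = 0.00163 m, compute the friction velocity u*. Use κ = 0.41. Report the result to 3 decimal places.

Log law: V(z) = (u*/κ) · ln(z/z₀) ⇒ u* = κ · V / ln(z/z₀)
u* = 0.41 × 15.8 / ln(3.0/0.00163) = 0.41 × 15.8 / 7.5178
   = 6.4780 / 7.5178 = 0.8617 m/s

u* ≈ 0.862 m/s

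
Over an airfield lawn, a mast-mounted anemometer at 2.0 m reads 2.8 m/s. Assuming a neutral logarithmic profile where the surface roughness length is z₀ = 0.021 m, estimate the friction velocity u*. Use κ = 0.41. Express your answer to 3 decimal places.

Log law: V(z) = (u*/κ) · ln(z/z₀) ⇒ u* = κ · V / ln(z/z₀)
u* = 0.41 × 2.8 / ln(2.0/0.021) = 0.41 × 2.8 / 4.5564
   = 1.1480 / 4.5564 = 0.2520 m/s

u* ≈ 0.252 m/s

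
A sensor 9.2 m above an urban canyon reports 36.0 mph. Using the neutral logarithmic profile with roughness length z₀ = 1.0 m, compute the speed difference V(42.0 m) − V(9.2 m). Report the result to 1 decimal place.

24.6 mph

Log law: V₂ = V₁ · ln(z₂/z₀)/ln(z₁/z₀) = 36.0 × 3.7377/2.2192 = 60.6326 mph
ΔV = 60.6326 − 36.0 = 24.6326 mph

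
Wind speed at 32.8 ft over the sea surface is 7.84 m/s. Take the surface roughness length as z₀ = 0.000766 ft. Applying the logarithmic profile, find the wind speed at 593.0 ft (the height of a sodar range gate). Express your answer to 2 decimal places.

Log law: V(z) ∝ ln(z/z₀), so V₂/V₁ = ln(z₂/z₀) / ln(z₁/z₀).
ln(593.0/0.000766) = 13.5595, ln(32.8/0.000766) = 10.6648
V₂ = 7.84 × 13.5595/10.6648 = 7.84 × 1.2714 = 9.9680 m/s

9.97 m/s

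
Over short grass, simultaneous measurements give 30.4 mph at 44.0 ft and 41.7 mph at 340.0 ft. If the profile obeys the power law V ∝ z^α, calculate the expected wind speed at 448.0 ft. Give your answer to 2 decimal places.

First find α: α = ln(V₂/V₁)/ln(z₂/z₁) = ln(41.7/30.4)/ln(340.0/44.0) = 0.31606/2.04476 = 0.1546
Extrapolate from 340.0 ft to 448.0 ft: V₃ = 41.7 × (448.0/340.0)^0.1546 = 41.7 × 1.0436 = 43.5164 mph

43.52 mph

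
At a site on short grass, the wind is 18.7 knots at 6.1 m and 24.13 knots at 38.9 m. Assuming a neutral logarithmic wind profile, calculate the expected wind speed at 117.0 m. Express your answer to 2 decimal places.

27.36 knots

Log law: V ∝ ln(z/z₀). From the pair, with r = V₁/V₂ = 0.77497,
ln z₀ = (ln z₁ − r·ln z₂)/(1 − r) = (1.8083 − 0.77497×3.6610)/0.22503 = -4.5721 → z₀ = 0.01034 m
V₃ = V₁ · ln(z₃/z₀)/ln(z₁/z₀) = 18.7 × 9.3343/6.3804 = 27.3574 knots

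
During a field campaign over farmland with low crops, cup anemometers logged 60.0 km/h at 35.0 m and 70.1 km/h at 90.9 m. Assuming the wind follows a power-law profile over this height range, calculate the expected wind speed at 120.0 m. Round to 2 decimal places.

73.35 km/h

First find α: α = ln(V₂/V₁)/ln(z₂/z₁) = ln(70.1/60.0)/ln(90.9/35.0) = 0.15558/0.95441 = 0.1630
Extrapolate from 90.9 m to 120.0 m: V₃ = 70.1 × (120.0/90.9)^0.1630 = 70.1 × 1.0463 = 73.3466 km/h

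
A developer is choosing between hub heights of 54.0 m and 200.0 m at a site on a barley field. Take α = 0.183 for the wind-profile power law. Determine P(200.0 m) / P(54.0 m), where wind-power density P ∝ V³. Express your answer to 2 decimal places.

2.05

Speed ratio: V_B/V_A = (z_B/z_A)^α = (200.0/54.0)^0.183 = (3.7037)^0.183 = 1.27075
Power-density ratio: P_B/P_A = (V_B/V_A)³ = (1.27075)³ = 2.05202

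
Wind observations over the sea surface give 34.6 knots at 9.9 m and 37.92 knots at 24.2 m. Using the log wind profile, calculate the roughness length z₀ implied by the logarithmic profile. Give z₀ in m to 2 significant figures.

Log law: V(z) ∝ ln(z/z₀). With r = V₁/V₂ = 34.6/37.92 = 0.91245,
r · ln(z₂/z₀) = ln(z₁/z₀) ⇒ ln z₀ = (ln z₁ − r·ln z₂)/(1 − r)
ln z₀ = (2.29253 − 0.91245×3.18635) / 0.08755 = -7.0226
z₀ = exp(-7.0226) = 0.0008915 m

z₀ ≈ 0.00089 m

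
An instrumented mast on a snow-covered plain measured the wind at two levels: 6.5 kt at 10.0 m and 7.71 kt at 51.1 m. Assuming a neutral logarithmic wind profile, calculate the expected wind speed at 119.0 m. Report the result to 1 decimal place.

Log law: V ∝ ln(z/z₀). From the pair, with r = V₁/V₂ = 0.84306,
ln z₀ = (ln z₁ − r·ln z₂)/(1 − r) = (2.3026 − 0.84306×3.9338)/0.15694 = -6.4601 → z₀ = 0.001565 m
V₃ = V₁ · ln(z₃/z₀)/ln(z₁/z₀) = 6.5 × 11.2392/8.7626 = 8.3371 kt

8.3 kt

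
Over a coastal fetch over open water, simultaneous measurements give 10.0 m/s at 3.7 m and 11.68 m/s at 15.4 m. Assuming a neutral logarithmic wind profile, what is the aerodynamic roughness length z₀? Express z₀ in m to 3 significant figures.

z₀ ≈ 0.000762 m

Log law: V(z) ∝ ln(z/z₀). With r = V₁/V₂ = 10.0/11.68 = 0.85616,
r · ln(z₂/z₀) = ln(z₁/z₀) ⇒ ln z₀ = (ln z₁ − r·ln z₂)/(1 − r)
ln z₀ = (1.30833 − 0.85616×2.73437) / 0.14384 = -7.1800
z₀ = exp(-7.1800) = 0.0007617 m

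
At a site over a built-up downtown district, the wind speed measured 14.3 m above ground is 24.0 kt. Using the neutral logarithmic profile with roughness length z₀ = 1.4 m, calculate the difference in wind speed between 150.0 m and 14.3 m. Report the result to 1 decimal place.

24.3 kt

Log law: V₂ = V₁ · ln(z₂/z₀)/ln(z₁/z₀) = 24.0 × 4.6742/2.3238 = 48.2746 kt
ΔV = 48.2746 − 24.0 = 24.2746 kt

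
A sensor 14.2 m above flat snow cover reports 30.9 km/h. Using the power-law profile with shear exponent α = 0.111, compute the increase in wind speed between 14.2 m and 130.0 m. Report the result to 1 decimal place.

Power law: V₂ = V₁ · (z₂/z₁)^α = 30.9 × (9.1549)^0.111 = 39.5096 km/h
ΔV = 39.5096 − 30.9 = 8.6096 km/h

8.6 km/h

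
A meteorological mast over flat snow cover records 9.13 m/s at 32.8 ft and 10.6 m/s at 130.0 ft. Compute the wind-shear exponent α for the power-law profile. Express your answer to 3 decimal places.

α ≈ 0.108

Power law: V₂/V₁ = (z₂/z₁)^α ⇒ α = ln(V₂/V₁) / ln(z₂/z₁)
α = ln(10.6/9.13) / ln(130.0/32.8) = ln(1.1610) / ln(3.9634)
  = 0.14929 / 1.37711 = 0.10841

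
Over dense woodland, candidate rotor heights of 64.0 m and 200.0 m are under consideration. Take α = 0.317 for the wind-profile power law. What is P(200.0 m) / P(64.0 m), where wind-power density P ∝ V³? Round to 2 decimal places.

Speed ratio: V_B/V_A = (z_B/z_A)^α = (200.0/64.0)^0.317 = (3.1250)^0.317 = 1.43505
Power-density ratio: P_B/P_A = (V_B/V_A)³ = (1.43505)³ = 2.95531

2.96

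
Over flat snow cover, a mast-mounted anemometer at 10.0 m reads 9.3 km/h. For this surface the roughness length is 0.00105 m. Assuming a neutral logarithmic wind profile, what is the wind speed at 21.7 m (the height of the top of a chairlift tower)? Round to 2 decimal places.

Log law: V(z) ∝ ln(z/z₀), so V₂/V₁ = ln(z₂/z₀) / ln(z₁/z₀).
ln(21.7/0.00105) = 9.9363, ln(10.0/0.00105) = 9.1616
V₂ = 9.3 × 9.9363/9.1616 = 9.3 × 1.0846 = 10.0864 km/h

10.09 km/h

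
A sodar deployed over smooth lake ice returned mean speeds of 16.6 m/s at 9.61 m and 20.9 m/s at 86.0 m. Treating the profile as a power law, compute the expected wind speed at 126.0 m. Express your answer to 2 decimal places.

First find α: α = ln(V₂/V₁)/ln(z₂/z₁) = ln(20.9/16.6)/ln(86.0/9.61) = 0.23035/2.19154 = 0.1051
Extrapolate from 86.0 m to 126.0 m: V₃ = 20.9 × (126.0/86.0)^0.1051 = 20.9 × 1.0410 = 21.7561 m/s

21.76 m/s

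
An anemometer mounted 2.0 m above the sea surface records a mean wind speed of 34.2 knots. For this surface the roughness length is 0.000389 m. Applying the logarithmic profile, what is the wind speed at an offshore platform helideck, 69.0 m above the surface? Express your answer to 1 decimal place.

Log law: V(z) ∝ ln(z/z₀), so V₂/V₁ = ln(z₂/z₀) / ln(z₁/z₀).
ln(69.0/0.000389) = 12.0860, ln(2.0/0.000389) = 8.5451
V₂ = 34.2 × 12.0860/8.5451 = 34.2 × 1.4144 = 48.3720 knots

48.4 knots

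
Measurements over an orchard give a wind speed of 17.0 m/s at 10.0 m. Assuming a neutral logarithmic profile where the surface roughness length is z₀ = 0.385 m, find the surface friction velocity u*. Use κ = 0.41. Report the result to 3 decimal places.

u* ≈ 2.140 m/s

Log law: V(z) = (u*/κ) · ln(z/z₀) ⇒ u* = κ · V / ln(z/z₀)
u* = 0.41 × 17.0 / ln(10.0/0.385) = 0.41 × 17.0 / 3.2571
   = 6.9700 / 3.2571 = 2.1399 m/s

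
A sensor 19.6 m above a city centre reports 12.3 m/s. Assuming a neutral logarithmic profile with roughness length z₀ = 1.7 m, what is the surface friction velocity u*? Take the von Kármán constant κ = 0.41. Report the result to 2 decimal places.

Log law: V(z) = (u*/κ) · ln(z/z₀) ⇒ u* = κ · V / ln(z/z₀)
u* = 0.41 × 12.3 / ln(19.6/1.7) = 0.41 × 12.3 / 2.4449
   = 5.0430 / 2.4449 = 2.0627 m/s

u* ≈ 2.06 m/s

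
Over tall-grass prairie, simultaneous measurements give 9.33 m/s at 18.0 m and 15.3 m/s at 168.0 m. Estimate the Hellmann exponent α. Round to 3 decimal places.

α ≈ 0.221

Power law: V₂/V₁ = (z₂/z₁)^α ⇒ α = ln(V₂/V₁) / ln(z₂/z₁)
α = ln(15.3/9.33) / ln(168.0/18.0) = ln(1.6399) / ln(9.3333)
  = 0.49462 / 2.23359 = 0.22144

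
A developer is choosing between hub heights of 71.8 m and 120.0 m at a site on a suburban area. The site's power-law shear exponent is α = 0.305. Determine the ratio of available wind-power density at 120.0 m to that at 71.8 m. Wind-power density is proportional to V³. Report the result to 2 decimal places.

Speed ratio: V_B/V_A = (z_B/z_A)^α = (120.0/71.8)^0.305 = (1.6713)^0.305 = 1.16959
Power-density ratio: P_B/P_A = (V_B/V_A)³ = (1.16959)³ = 1.59992

1.60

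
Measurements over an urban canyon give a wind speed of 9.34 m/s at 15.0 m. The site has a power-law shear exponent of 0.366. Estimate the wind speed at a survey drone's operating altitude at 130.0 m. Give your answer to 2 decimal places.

Power-law profile: V₂ = V₁ · (z₂/z₁)^α
V₂ = 9.34 × (130.0/15.0)^0.366 = 9.34 × (8.6667)^0.366
    = 9.34 × 2.2042 = 20.5874 m/s

20.59 m/s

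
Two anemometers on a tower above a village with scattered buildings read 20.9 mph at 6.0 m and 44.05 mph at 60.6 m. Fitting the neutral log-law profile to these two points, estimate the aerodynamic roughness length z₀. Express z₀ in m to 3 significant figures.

Log law: V(z) ∝ ln(z/z₀). With r = V₁/V₂ = 20.9/44.05 = 0.47446,
r · ln(z₂/z₀) = ln(z₁/z₀) ⇒ ln z₀ = (ln z₁ − r·ln z₂)/(1 − r)
ln z₀ = (1.79176 − 0.47446×4.10429) / 0.52554 = -0.2960
z₀ = exp(-0.2960) = 0.7438 m

z₀ ≈ 0.744 m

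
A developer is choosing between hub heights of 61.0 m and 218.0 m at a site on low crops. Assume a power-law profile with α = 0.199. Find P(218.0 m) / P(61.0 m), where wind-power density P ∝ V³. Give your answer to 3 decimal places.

Speed ratio: V_B/V_A = (z_B/z_A)^α = (218.0/61.0)^0.199 = (3.5738)^0.199 = 1.28846
Power-density ratio: P_B/P_A = (V_B/V_A)³ = (1.28846)³ = 2.13903

2.139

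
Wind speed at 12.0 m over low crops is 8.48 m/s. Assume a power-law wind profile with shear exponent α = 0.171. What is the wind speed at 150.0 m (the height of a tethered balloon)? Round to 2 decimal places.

Power-law profile: V₂ = V₁ · (z₂/z₁)^α
V₂ = 8.48 × (150.0/12.0)^0.171 = 8.48 × (12.5000)^0.171
    = 8.48 × 1.5402 = 13.0607 m/s

13.06 m/s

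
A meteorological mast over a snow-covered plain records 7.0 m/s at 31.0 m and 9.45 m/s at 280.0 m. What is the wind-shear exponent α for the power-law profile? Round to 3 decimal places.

Power law: V₂/V₁ = (z₂/z₁)^α ⇒ α = ln(V₂/V₁) / ln(z₂/z₁)
α = ln(9.45/7.0) / ln(280.0/31.0) = ln(1.3500) / ln(9.0323)
  = 0.30010 / 2.20080 = 0.13636

α ≈ 0.136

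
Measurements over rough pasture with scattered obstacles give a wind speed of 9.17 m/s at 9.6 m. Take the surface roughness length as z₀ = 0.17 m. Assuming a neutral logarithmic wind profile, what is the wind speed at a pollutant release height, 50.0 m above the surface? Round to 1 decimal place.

12.9 m/s

Log law: V(z) ∝ ln(z/z₀), so V₂/V₁ = ln(z₂/z₀) / ln(z₁/z₀).
ln(50.0/0.17) = 5.6840, ln(9.6/0.17) = 4.0337
V₂ = 9.17 × 5.6840/4.0337 = 9.17 × 1.4091 = 12.9216 m/s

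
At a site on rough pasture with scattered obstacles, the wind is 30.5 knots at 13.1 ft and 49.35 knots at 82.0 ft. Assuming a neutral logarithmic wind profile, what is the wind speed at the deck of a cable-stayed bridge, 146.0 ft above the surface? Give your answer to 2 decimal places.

55.28 knots

Log law: V ∝ ln(z/z₀). From the pair, with r = V₁/V₂ = 0.61803,
ln z₀ = (ln z₁ − r·ln z₂)/(1 − r) = (2.5726 − 0.61803×4.4067)/0.38197 = -0.3950 → z₀ = 0.6737 ft
V₃ = V₁ · ln(z₃/z₀)/ln(z₁/z₀) = 30.5 × 5.3786/2.9677 = 55.2789 knots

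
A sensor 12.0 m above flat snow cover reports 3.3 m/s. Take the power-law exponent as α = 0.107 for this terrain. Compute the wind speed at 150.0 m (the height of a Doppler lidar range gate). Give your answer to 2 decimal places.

4.32 m/s

Power-law profile: V₂ = V₁ · (z₂/z₁)^α
V₂ = 3.3 × (150.0/12.0)^0.107 = 3.3 × (12.5000)^0.107
    = 3.3 × 1.3103 = 4.3240 m/s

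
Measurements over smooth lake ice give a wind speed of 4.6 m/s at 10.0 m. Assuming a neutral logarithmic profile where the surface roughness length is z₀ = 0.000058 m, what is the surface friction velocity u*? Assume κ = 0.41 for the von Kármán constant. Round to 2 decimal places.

u* ≈ 0.16 m/s

Log law: V(z) = (u*/κ) · ln(z/z₀) ⇒ u* = κ · V / ln(z/z₀)
u* = 0.41 × 4.6 / ln(10.0/0.000058) = 0.41 × 4.6 / 12.0577
   = 1.8860 / 12.0577 = 0.1564 m/s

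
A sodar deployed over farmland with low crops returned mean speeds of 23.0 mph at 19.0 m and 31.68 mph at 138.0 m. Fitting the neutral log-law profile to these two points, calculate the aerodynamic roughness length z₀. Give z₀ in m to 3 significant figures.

z₀ ≈ 0.0993 m

Log law: V(z) ∝ ln(z/z₀). With r = V₁/V₂ = 23.0/31.68 = 0.72601,
r · ln(z₂/z₀) = ln(z₁/z₀) ⇒ ln z₀ = (ln z₁ − r·ln z₂)/(1 − r)
ln z₀ = (2.94444 − 0.72601×4.92725) / 0.27399 = -2.3096
z₀ = exp(-2.3096) = 0.09930 m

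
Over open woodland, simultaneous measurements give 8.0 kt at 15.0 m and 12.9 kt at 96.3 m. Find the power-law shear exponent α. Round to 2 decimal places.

α ≈ 0.26

Power law: V₂/V₁ = (z₂/z₁)^α ⇒ α = ln(V₂/V₁) / ln(z₂/z₁)
α = ln(12.9/8.0) / ln(96.3/15.0) = ln(1.6125) / ln(6.4200)
  = 0.47779 / 1.85942 = 0.25695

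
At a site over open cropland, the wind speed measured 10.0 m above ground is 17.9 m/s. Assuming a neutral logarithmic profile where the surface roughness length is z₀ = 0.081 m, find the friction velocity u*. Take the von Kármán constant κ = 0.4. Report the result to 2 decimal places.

Log law: V(z) = (u*/κ) · ln(z/z₀) ⇒ u* = κ · V / ln(z/z₀)
u* = 0.4 × 17.9 / ln(10.0/0.081) = 0.4 × 17.9 / 4.8159
   = 7.1600 / 4.8159 = 1.4867 m/s

u* ≈ 1.49 m/s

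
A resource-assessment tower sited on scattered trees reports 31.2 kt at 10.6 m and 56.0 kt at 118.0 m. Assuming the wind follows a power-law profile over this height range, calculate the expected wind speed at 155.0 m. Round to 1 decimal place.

59.8 kt

First find α: α = ln(V₂/V₁)/ln(z₂/z₁) = ln(56.0/31.2)/ln(118.0/10.6) = 0.58493/2.40983 = 0.2427
Extrapolate from 118.0 m to 155.0 m: V₃ = 56.0 × (155.0/118.0)^0.2427 = 56.0 × 1.0684 = 59.8328 kt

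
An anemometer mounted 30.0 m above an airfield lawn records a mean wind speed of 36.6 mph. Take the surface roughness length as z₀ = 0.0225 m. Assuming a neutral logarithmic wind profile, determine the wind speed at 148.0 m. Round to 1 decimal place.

44.7 mph

Log law: V(z) ∝ ln(z/z₀), so V₂/V₁ = ln(z₂/z₀) / ln(z₁/z₀).
ln(148.0/0.0225) = 8.7915, ln(30.0/0.0225) = 7.1954
V₂ = 36.6 × 8.7915/7.1954 = 36.6 × 1.2218 = 44.7182 mph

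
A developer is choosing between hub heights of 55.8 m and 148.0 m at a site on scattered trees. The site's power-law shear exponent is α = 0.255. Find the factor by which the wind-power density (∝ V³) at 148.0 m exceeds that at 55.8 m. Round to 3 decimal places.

Speed ratio: V_B/V_A = (z_B/z_A)^α = (148.0/55.8)^0.255 = (2.6523)^0.255 = 1.28240
Power-density ratio: P_B/P_A = (V_B/V_A)³ = (1.28240)³ = 2.10899

2.109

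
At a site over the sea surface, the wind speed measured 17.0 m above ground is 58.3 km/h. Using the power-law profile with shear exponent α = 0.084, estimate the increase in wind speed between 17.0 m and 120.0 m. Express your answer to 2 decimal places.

10.40 km/h

Power law: V₂ = V₁ · (z₂/z₁)^α = 58.3 × (7.0588)^0.084 = 68.7008 km/h
ΔV = 68.7008 − 58.3 = 10.4008 km/h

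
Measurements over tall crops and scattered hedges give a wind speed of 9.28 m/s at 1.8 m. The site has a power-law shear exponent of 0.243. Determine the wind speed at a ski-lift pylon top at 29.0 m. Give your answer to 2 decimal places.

Power-law profile: V₂ = V₁ · (z₂/z₁)^α
V₂ = 9.28 × (29.0/1.8)^0.243 = 9.28 × (16.1111)^0.243
    = 9.28 × 1.9649 = 18.2339 m/s

18.23 m/s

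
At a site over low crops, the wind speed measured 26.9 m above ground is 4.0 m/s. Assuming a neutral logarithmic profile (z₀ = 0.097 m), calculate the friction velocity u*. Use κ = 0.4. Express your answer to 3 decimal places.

Log law: V(z) = (u*/κ) · ln(z/z₀) ⇒ u* = κ · V / ln(z/z₀)
u* = 0.4 × 4.0 / ln(26.9/0.097) = 0.4 × 4.0 / 5.6252
   = 1.6000 / 5.6252 = 0.2844 m/s

u* ≈ 0.284 m/s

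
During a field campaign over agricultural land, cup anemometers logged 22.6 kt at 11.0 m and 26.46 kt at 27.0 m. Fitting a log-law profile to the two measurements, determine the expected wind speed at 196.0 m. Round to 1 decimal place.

35.0 kt

Log law: V ∝ ln(z/z₀). From the pair, with r = V₁/V₂ = 0.85412,
ln z₀ = (ln z₁ − r·ln z₂)/(1 − r) = (2.3979 − 0.85412×3.2958)/0.14588 = -2.8595 → z₀ = 0.05730 m
V₃ = V₁ · ln(z₃/z₀)/ln(z₁/z₀) = 22.6 × 8.1376/5.2574 = 34.9813 kt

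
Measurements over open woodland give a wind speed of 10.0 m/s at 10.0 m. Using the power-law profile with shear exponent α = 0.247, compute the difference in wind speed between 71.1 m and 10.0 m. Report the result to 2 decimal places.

Power law: V₂ = V₁ · (z₂/z₁)^α = 10.0 × (7.1100)^0.247 = 16.2335 m/s
ΔV = 16.2335 − 10.0 = 6.2335 m/s

6.23 m/s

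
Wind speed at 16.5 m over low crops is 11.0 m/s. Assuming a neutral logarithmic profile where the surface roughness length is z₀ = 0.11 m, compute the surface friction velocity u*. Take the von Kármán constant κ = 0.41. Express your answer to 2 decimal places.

Log law: V(z) = (u*/κ) · ln(z/z₀) ⇒ u* = κ · V / ln(z/z₀)
u* = 0.41 × 11.0 / ln(16.5/0.11) = 0.41 × 11.0 / 5.0106
   = 4.5100 / 5.0106 = 0.9001 m/s

u* ≈ 0.90 m/s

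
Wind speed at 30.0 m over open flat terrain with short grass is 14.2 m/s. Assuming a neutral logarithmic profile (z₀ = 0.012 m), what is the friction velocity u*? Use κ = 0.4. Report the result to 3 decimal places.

Log law: V(z) = (u*/κ) · ln(z/z₀) ⇒ u* = κ · V / ln(z/z₀)
u* = 0.4 × 14.2 / ln(30.0/0.012) = 0.4 × 14.2 / 7.8240
   = 5.6800 / 7.8240 = 0.7260 m/s

u* ≈ 0.726 m/s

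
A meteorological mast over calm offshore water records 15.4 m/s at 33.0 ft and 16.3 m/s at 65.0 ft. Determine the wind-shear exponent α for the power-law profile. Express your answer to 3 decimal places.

α ≈ 0.084

Power law: V₂/V₁ = (z₂/z₁)^α ⇒ α = ln(V₂/V₁) / ln(z₂/z₁)
α = ln(16.3/15.4) / ln(65.0/33.0) = ln(1.0584) / ln(1.9697)
  = 0.05680 / 0.67788 = 0.08379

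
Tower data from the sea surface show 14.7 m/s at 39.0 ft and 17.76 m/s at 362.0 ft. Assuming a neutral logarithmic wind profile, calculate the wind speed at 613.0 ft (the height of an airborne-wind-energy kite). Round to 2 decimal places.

18.48 m/s

Log law: V ∝ ln(z/z₀). From the pair, with r = V₁/V₂ = 0.82770,
ln z₀ = (ln z₁ − r·ln z₂)/(1 − r) = (3.6636 − 0.82770×5.8916)/0.17230 = -7.0400 → z₀ = 0.0008762 ft
V₃ = V₁ · ln(z₃/z₀)/ln(z₁/z₀) = 14.7 × 13.4583/10.7035 = 18.4834 m/s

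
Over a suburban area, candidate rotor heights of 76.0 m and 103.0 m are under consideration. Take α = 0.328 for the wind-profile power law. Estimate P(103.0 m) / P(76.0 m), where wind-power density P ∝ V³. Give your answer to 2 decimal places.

Speed ratio: V_B/V_A = (z_B/z_A)^α = (103.0/76.0)^0.328 = (1.3553)^0.328 = 1.10485
Power-density ratio: P_B/P_A = (V_B/V_A)³ = (1.10485)³ = 1.34869

1.35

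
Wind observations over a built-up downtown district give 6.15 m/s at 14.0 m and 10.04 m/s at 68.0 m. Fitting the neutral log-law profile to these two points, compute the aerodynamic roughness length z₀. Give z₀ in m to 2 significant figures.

Log law: V(z) ∝ ln(z/z₀). With r = V₁/V₂ = 6.15/10.04 = 0.61255,
r · ln(z₂/z₀) = ln(z₁/z₀) ⇒ ln z₀ = (ln z₁ − r·ln z₂)/(1 − r)
ln z₀ = (2.63906 − 0.61255×4.21951) / 0.38745 = 0.1404
z₀ = exp(0.1404) = 1.151 m

z₀ ≈ 1.2 m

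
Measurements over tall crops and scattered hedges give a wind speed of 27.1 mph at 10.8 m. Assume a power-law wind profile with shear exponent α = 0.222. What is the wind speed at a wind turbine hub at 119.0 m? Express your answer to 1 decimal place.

46.2 mph

Power-law profile: V₂ = V₁ · (z₂/z₁)^α
V₂ = 27.1 × (119.0/10.8)^0.222 = 27.1 × (11.0185)^0.222
    = 27.1 × 1.7035 = 46.1658 mph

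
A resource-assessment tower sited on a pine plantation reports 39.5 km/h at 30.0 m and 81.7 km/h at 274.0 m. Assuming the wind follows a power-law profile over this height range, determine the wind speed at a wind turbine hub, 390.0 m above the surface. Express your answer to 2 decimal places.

91.75 km/h

First find α: α = ln(V₂/V₁)/ln(z₂/z₁) = ln(81.7/39.5)/ln(274.0/30.0) = 0.72675/2.21193 = 0.3286
Extrapolate from 274.0 m to 390.0 m: V₃ = 81.7 × (390.0/274.0)^0.3286 = 81.7 × 1.1230 = 91.7477 km/h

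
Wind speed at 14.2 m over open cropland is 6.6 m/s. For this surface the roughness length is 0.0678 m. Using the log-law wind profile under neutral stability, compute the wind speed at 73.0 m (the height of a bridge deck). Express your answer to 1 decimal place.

8.6 m/s

Log law: V(z) ∝ ln(z/z₀), so V₂/V₁ = ln(z₂/z₀) / ln(z₁/z₀).
ln(73.0/0.0678) = 6.9817, ln(14.2/0.0678) = 5.3444
V₂ = 6.6 × 6.9817/5.3444 = 6.6 × 1.3063 = 8.6218 m/s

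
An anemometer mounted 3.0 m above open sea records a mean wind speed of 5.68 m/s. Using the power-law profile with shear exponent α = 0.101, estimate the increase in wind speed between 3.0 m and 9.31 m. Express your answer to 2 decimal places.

Power law: V₂ = V₁ · (z₂/z₁)^α = 5.68 × (3.1033)^0.101 = 6.3683 m/s
ΔV = 6.3683 − 5.68 = 0.6883 m/s

0.69 m/s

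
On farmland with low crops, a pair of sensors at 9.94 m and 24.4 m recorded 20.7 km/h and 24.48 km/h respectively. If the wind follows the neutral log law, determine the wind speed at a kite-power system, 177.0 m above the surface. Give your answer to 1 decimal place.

Log law: V ∝ ln(z/z₀). From the pair, with r = V₁/V₂ = 0.84559,
ln z₀ = (ln z₁ − r·ln z₂)/(1 − r) = (2.2966 − 0.84559×3.1946)/0.15441 = -2.6211 → z₀ = 0.07272 m
V₃ = V₁ · ln(z₃/z₀)/ln(z₁/z₀) = 20.7 × 7.7973/4.9177 = 32.8210 km/h

32.8 km/h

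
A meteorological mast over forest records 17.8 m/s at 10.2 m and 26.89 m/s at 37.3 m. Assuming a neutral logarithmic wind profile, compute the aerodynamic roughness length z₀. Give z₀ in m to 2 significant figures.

Log law: V(z) ∝ ln(z/z₀). With r = V₁/V₂ = 17.8/26.89 = 0.66196,
r · ln(z₂/z₀) = ln(z₁/z₀) ⇒ ln z₀ = (ln z₁ − r·ln z₂)/(1 − r)
ln z₀ = (2.32239 − 0.66196×3.61899) / 0.33804 = -0.2166
z₀ = exp(-0.2166) = 0.8052 m

z₀ ≈ 0.81 m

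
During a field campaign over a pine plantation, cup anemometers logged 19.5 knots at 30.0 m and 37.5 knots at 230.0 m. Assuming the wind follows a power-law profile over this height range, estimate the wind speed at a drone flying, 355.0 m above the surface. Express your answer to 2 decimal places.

43.11 knots

First find α: α = ln(V₂/V₁)/ln(z₂/z₁) = ln(37.5/19.5)/ln(230.0/30.0) = 0.65393/2.03688 = 0.3210
Extrapolate from 230.0 m to 355.0 m: V₃ = 37.5 × (355.0/230.0)^0.3210 = 37.5 × 1.1495 = 43.1070 knots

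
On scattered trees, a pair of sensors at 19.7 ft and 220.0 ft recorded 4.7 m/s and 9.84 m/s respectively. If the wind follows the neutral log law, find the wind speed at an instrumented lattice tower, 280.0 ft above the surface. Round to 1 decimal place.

Log law: V ∝ ln(z/z₀). From the pair, with r = V₁/V₂ = 0.47764,
ln z₀ = (ln z₁ − r·ln z₂)/(1 − r) = (2.9806 − 0.47764×5.3936)/0.52236 = 0.7742 → z₀ = 2.169 ft
V₃ = V₁ · ln(z₃/z₀)/ln(z₁/z₀) = 4.7 × 4.8606/2.2064 = 10.3537 m/s

10.4 m/s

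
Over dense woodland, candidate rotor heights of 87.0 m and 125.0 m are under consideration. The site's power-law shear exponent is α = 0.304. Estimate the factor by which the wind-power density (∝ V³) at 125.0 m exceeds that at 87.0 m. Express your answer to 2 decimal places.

1.39

Speed ratio: V_B/V_A = (z_B/z_A)^α = (125.0/87.0)^0.304 = (1.4368)^0.304 = 1.11647
Power-density ratio: P_B/P_A = (V_B/V_A)³ = (1.11647)³ = 1.39168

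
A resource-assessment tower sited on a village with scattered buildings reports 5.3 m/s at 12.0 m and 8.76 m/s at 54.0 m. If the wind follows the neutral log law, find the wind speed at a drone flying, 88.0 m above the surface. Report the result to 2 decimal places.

Log law: V ∝ ln(z/z₀). From the pair, with r = V₁/V₂ = 0.60502,
ln z₀ = (ln z₁ − r·ln z₂)/(1 − r) = (2.4849 − 0.60502×3.9890)/0.39498 = 0.1810 → z₀ = 1.198 m
V₃ = V₁ · ln(z₃/z₀)/ln(z₁/z₀) = 5.3 × 4.2964/2.3039 = 9.8834 m/s

9.88 m/s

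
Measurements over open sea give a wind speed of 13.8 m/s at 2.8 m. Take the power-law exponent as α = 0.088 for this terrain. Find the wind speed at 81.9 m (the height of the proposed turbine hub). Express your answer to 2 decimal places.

Power-law profile: V₂ = V₁ · (z₂/z₁)^α
V₂ = 13.8 × (81.9/2.8)^0.088 = 13.8 × (29.2500)^0.088
    = 13.8 × 1.3459 = 18.5737 m/s

18.57 m/s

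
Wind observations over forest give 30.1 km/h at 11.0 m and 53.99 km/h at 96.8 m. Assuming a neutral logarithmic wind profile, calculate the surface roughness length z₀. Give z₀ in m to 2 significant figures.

z₀ ≈ 0.71 m

Log law: V(z) ∝ ln(z/z₀). With r = V₁/V₂ = 30.1/53.99 = 0.55751,
r · ln(z₂/z₀) = ln(z₁/z₀) ⇒ ln z₀ = (ln z₁ − r·ln z₂)/(1 − r)
ln z₀ = (2.39790 − 0.55751×4.57265) / 0.44249 = -0.3422
z₀ = exp(-0.3422) = 0.7102 m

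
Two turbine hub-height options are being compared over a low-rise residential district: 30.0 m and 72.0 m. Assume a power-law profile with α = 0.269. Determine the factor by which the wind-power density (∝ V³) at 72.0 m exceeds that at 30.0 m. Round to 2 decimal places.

2.03

Speed ratio: V_B/V_A = (z_B/z_A)^α = (72.0/30.0)^0.269 = (2.4000)^0.269 = 1.26554
Power-density ratio: P_B/P_A = (V_B/V_A)³ = (1.26554)³ = 2.02689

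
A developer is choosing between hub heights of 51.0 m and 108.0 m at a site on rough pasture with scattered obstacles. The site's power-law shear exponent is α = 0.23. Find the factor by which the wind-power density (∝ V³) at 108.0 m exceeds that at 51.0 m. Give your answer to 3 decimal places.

1.678

Speed ratio: V_B/V_A = (z_B/z_A)^α = (108.0/51.0)^0.23 = (2.1176)^0.23 = 1.18836
Power-density ratio: P_B/P_A = (V_B/V_A)³ = (1.18836)³ = 1.67818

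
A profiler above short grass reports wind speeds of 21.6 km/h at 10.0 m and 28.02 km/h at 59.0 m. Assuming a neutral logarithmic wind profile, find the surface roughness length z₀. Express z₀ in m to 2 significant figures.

Log law: V(z) ∝ ln(z/z₀). With r = V₁/V₂ = 21.6/28.02 = 0.77088,
r · ln(z₂/z₀) = ln(z₁/z₀) ⇒ ln z₀ = (ln z₁ − r·ln z₂)/(1 − r)
ln z₀ = (2.30259 − 0.77088×4.07754) / 0.22912 = -3.6692
z₀ = exp(-3.6692) = 0.02550 m

z₀ ≈ 0.025 m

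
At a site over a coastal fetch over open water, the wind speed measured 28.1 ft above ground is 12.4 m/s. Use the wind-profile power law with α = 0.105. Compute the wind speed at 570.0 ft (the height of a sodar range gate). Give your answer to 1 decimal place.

17.0 m/s

Power-law profile: V₂ = V₁ · (z₂/z₁)^α
V₂ = 12.4 × (570.0/28.1)^0.105 = 12.4 × (20.2847)^0.105
    = 12.4 × 1.3717 = 17.0088 m/s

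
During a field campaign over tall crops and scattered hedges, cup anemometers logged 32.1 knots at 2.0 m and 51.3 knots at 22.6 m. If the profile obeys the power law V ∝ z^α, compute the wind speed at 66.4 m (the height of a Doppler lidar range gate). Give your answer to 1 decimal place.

First find α: α = ln(V₂/V₁)/ln(z₂/z₁) = ln(51.3/32.1)/ln(22.6/2.0) = 0.46883/2.42480 = 0.1933
Extrapolate from 22.6 m to 66.4 m: V₃ = 51.3 × (66.4/22.6)^0.1933 = 51.3 × 1.2317 = 63.1854 knots

63.2 knots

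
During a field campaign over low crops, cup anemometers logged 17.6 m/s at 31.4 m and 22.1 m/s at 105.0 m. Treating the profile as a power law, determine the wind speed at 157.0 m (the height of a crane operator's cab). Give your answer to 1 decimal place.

23.8 m/s

First find α: α = ln(V₂/V₁)/ln(z₂/z₁) = ln(22.1/17.6)/ln(105.0/31.4) = 0.22768/1.20715 = 0.1886
Extrapolate from 105.0 m to 157.0 m: V₃ = 22.1 × (157.0/105.0)^0.1886 = 22.1 × 1.0788 = 23.8421 m/s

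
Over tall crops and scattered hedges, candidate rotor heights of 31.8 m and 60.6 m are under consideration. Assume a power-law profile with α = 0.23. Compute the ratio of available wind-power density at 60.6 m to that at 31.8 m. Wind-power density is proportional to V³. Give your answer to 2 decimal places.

Speed ratio: V_B/V_A = (z_B/z_A)^α = (60.6/31.8)^0.23 = (1.9057)^0.23 = 1.15987
Power-density ratio: P_B/P_A = (V_B/V_A)³ = (1.15987)³ = 1.56038

1.56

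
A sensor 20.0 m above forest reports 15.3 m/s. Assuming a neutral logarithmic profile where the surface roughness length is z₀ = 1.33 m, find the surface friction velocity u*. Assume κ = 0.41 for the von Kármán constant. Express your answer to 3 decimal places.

Log law: V(z) = (u*/κ) · ln(z/z₀) ⇒ u* = κ · V / ln(z/z₀)
u* = 0.41 × 15.3 / ln(20.0/1.33) = 0.41 × 15.3 / 2.7106
   = 6.2730 / 2.7106 = 2.3143 m/s

u* ≈ 2.314 m/s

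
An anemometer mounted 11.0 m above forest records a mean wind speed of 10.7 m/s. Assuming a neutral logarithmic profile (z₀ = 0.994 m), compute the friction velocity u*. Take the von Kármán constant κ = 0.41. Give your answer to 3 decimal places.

u* ≈ 1.825 m/s

Log law: V(z) = (u*/κ) · ln(z/z₀) ⇒ u* = κ · V / ln(z/z₀)
u* = 0.41 × 10.7 / ln(11.0/0.994) = 0.41 × 10.7 / 2.4039
   = 4.3870 / 2.4039 = 1.8249 m/s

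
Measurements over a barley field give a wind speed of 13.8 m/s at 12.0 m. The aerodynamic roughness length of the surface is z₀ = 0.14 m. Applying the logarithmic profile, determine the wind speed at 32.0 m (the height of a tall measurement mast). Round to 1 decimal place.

16.8 m/s

Log law: V(z) ∝ ln(z/z₀), so V₂/V₁ = ln(z₂/z₀) / ln(z₁/z₀).
ln(32.0/0.14) = 5.4318, ln(12.0/0.14) = 4.4510
V₂ = 13.8 × 5.4318/4.4510 = 13.8 × 1.2204 = 16.8410 m/s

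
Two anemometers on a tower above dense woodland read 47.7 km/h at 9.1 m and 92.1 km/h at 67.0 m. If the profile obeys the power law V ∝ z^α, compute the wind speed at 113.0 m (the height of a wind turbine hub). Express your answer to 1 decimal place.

First find α: α = ln(V₂/V₁)/ln(z₂/z₁) = ln(92.1/47.7)/ln(67.0/9.1) = 0.65794/1.99642 = 0.3296
Extrapolate from 67.0 m to 113.0 m: V₃ = 92.1 × (113.0/67.0)^0.3296 = 92.1 × 1.1880 = 109.4136 km/h

109.4 km/h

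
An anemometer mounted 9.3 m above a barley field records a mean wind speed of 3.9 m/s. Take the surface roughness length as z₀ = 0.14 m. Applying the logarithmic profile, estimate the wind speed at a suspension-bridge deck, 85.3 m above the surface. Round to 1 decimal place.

Log law: V(z) ∝ ln(z/z₀), so V₂/V₁ = ln(z₂/z₀) / ln(z₁/z₀).
ln(85.3/0.14) = 6.4123, ln(9.3/0.14) = 4.1961
V₂ = 3.9 × 6.4123/4.1961 = 3.9 × 1.5281 = 5.9598 m/s

6.0 m/s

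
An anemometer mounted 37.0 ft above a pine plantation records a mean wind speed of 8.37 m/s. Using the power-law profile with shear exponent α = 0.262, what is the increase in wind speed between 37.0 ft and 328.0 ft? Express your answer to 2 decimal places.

6.46 m/s

Power law: V₂ = V₁ · (z₂/z₁)^α = 8.37 × (8.8649)^0.262 = 14.8257 m/s
ΔV = 14.8257 − 8.37 = 6.4557 m/s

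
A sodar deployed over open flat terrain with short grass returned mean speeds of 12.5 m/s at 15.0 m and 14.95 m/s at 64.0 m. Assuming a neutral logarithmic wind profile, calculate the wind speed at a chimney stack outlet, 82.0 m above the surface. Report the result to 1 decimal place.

15.4 m/s

Log law: V ∝ ln(z/z₀). From the pair, with r = V₁/V₂ = 0.83612,
ln z₀ = (ln z₁ − r·ln z₂)/(1 − r) = (2.7081 − 0.83612×4.1589)/0.16388 = -4.6942 → z₀ = 0.009149 m
V₃ = V₁ · ln(z₃/z₀)/ln(z₁/z₀) = 12.5 × 9.1009/7.4022 = 15.3685 m/s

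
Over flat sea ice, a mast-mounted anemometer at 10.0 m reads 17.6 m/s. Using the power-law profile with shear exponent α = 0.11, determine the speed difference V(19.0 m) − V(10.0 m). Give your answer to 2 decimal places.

1.29 m/s

Power law: V₂ = V₁ · (z₂/z₁)^α = 17.6 × (1.9000)^0.11 = 18.8875 m/s
ΔV = 18.8875 − 17.6 = 1.2875 m/s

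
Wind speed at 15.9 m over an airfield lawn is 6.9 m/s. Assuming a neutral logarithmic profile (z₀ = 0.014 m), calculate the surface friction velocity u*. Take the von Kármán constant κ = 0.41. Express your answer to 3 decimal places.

u* ≈ 0.402 m/s

Log law: V(z) = (u*/κ) · ln(z/z₀) ⇒ u* = κ · V / ln(z/z₀)
u* = 0.41 × 6.9 / ln(15.9/0.014) = 0.41 × 6.9 / 7.0350
   = 2.8290 / 7.0350 = 0.4021 m/s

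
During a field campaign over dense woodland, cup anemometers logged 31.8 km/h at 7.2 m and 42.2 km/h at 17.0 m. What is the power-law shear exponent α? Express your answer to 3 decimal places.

α ≈ 0.329

Power law: V₂/V₁ = (z₂/z₁)^α ⇒ α = ln(V₂/V₁) / ln(z₂/z₁)
α = ln(42.2/31.8) / ln(17.0/7.2) = ln(1.3270) / ln(2.3611)
  = 0.28295 / 0.85913 = 0.32935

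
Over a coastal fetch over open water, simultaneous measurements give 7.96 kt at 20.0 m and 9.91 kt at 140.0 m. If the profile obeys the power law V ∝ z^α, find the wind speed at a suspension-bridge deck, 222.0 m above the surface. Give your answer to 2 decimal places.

First find α: α = ln(V₂/V₁)/ln(z₂/z₁) = ln(9.91/7.96)/ln(140.0/20.0) = 0.21912/1.94591 = 0.1126
Extrapolate from 140.0 m to 222.0 m: V₃ = 9.91 × (222.0/140.0)^0.1126 = 9.91 × 1.0533 = 10.4381 kt

10.44 kt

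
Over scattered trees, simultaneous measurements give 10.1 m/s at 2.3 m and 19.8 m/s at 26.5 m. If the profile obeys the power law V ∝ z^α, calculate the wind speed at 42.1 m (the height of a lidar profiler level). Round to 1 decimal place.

First find α: α = ln(V₂/V₁)/ln(z₂/z₁) = ln(19.8/10.1)/ln(26.5/2.3) = 0.67315/2.44424 = 0.2754
Extrapolate from 26.5 m to 42.1 m: V₃ = 19.8 × (42.1/26.5)^0.2754 = 19.8 × 1.1360 = 22.4921 m/s

22.5 m/s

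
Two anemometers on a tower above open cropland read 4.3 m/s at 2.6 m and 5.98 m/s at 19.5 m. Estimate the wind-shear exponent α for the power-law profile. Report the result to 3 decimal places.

Power law: V₂/V₁ = (z₂/z₁)^α ⇒ α = ln(V₂/V₁) / ln(z₂/z₁)
α = ln(5.98/4.3) / ln(19.5/2.6) = ln(1.3907) / ln(7.5000)
  = 0.32981 / 2.01490 = 0.16368

α ≈ 0.164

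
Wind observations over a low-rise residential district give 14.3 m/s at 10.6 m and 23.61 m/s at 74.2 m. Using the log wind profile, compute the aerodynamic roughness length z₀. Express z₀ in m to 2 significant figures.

z₀ ≈ 0.53 m

Log law: V(z) ∝ ln(z/z₀). With r = V₁/V₂ = 14.3/23.61 = 0.60568,
r · ln(z₂/z₀) = ln(z₁/z₀) ⇒ ln z₀ = (ln z₁ − r·ln z₂)/(1 − r)
ln z₀ = (2.36085 − 0.60568×4.30676) / 0.39432 = -0.6280
z₀ = exp(-0.6280) = 0.5336 m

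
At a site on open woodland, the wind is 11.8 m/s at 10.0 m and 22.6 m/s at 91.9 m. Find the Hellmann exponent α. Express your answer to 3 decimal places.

Power law: V₂/V₁ = (z₂/z₁)^α ⇒ α = ln(V₂/V₁) / ln(z₂/z₁)
α = ln(22.6/11.8) / ln(91.9/10.0) = ln(1.9153) / ln(9.1900)
  = 0.64985 / 2.21812 = 0.29297

α ≈ 0.293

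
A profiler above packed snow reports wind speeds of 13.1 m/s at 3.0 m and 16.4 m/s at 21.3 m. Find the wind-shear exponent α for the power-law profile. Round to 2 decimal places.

α ≈ 0.11

Power law: V₂/V₁ = (z₂/z₁)^α ⇒ α = ln(V₂/V₁) / ln(z₂/z₁)
α = ln(16.4/13.1) / ln(21.3/3.0) = ln(1.2519) / ln(7.1000)
  = 0.22467 / 1.96009 = 0.11462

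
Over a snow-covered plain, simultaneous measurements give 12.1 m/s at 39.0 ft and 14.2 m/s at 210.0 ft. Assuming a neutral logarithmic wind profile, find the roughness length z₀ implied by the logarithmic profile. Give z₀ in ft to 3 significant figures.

Log law: V(z) ∝ ln(z/z₀). With r = V₁/V₂ = 12.1/14.2 = 0.85211,
r · ln(z₂/z₀) = ln(z₁/z₀) ⇒ ln z₀ = (ln z₁ − r·ln z₂)/(1 − r)
ln z₀ = (3.66356 − 0.85211×5.34711) / 0.14789 = -6.0369
z₀ = exp(-6.0369) = 0.002389 ft

z₀ ≈ 0.00239 ft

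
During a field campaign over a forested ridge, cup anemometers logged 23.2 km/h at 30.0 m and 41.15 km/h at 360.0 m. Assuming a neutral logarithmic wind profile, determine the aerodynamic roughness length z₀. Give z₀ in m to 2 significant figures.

z₀ ≈ 1.2 m

Log law: V(z) ∝ ln(z/z₀). With r = V₁/V₂ = 23.2/41.15 = 0.56379,
r · ln(z₂/z₀) = ln(z₁/z₀) ⇒ ln z₀ = (ln z₁ − r·ln z₂)/(1 − r)
ln z₀ = (3.40120 − 0.56379×5.88610) / 0.43621 = 0.1895
z₀ = exp(0.1895) = 1.209 m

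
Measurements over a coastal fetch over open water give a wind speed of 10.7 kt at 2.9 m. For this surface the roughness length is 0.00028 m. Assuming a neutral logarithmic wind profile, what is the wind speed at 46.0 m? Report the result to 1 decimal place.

13.9 kt

Log law: V(z) ∝ ln(z/z₀), so V₂/V₁ = ln(z₂/z₀) / ln(z₁/z₀).
ln(46.0/0.00028) = 12.0094, ln(2.9/0.00028) = 9.2454
V₂ = 10.7 × 12.0094/9.2454 = 10.7 × 1.2990 = 13.8988 kt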